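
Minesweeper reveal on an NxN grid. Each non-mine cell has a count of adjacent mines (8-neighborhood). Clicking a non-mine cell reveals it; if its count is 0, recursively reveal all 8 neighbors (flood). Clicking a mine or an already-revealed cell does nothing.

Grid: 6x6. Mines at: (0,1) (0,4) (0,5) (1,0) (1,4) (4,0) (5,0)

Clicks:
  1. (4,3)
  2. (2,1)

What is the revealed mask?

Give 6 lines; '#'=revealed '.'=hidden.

Answer: ......
.###..
.#####
.#####
.#####
.#####

Derivation:
Click 1 (4,3) count=0: revealed 23 new [(1,1) (1,2) (1,3) (2,1) (2,2) (2,3) (2,4) (2,5) (3,1) (3,2) (3,3) (3,4) (3,5) (4,1) (4,2) (4,3) (4,4) (4,5) (5,1) (5,2) (5,3) (5,4) (5,5)] -> total=23
Click 2 (2,1) count=1: revealed 0 new [(none)] -> total=23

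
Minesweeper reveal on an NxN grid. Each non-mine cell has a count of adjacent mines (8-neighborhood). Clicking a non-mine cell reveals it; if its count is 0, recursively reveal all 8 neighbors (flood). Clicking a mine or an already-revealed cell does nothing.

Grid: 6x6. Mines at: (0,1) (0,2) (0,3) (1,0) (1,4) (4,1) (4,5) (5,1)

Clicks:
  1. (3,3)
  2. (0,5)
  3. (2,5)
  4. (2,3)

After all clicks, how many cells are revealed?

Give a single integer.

Answer: 19

Derivation:
Click 1 (3,3) count=0: revealed 17 new [(1,1) (1,2) (1,3) (2,1) (2,2) (2,3) (2,4) (3,1) (3,2) (3,3) (3,4) (4,2) (4,3) (4,4) (5,2) (5,3) (5,4)] -> total=17
Click 2 (0,5) count=1: revealed 1 new [(0,5)] -> total=18
Click 3 (2,5) count=1: revealed 1 new [(2,5)] -> total=19
Click 4 (2,3) count=1: revealed 0 new [(none)] -> total=19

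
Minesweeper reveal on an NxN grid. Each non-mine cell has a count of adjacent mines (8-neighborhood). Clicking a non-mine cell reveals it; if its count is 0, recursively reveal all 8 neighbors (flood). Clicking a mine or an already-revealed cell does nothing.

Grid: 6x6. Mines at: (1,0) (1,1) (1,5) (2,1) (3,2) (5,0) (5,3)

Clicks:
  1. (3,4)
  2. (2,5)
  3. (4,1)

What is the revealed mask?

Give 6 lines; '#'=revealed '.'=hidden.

Click 1 (3,4) count=0: revealed 11 new [(2,3) (2,4) (2,5) (3,3) (3,4) (3,5) (4,3) (4,4) (4,5) (5,4) (5,5)] -> total=11
Click 2 (2,5) count=1: revealed 0 new [(none)] -> total=11
Click 3 (4,1) count=2: revealed 1 new [(4,1)] -> total=12

Answer: ......
......
...###
...###
.#.###
....##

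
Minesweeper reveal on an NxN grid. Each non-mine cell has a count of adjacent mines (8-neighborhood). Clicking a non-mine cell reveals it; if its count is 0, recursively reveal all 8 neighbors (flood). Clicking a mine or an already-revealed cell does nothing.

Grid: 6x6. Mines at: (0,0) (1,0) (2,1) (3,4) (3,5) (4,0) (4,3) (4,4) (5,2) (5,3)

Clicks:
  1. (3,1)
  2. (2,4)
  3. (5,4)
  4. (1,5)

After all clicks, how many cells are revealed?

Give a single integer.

Click 1 (3,1) count=2: revealed 1 new [(3,1)] -> total=1
Click 2 (2,4) count=2: revealed 1 new [(2,4)] -> total=2
Click 3 (5,4) count=3: revealed 1 new [(5,4)] -> total=3
Click 4 (1,5) count=0: revealed 13 new [(0,1) (0,2) (0,3) (0,4) (0,5) (1,1) (1,2) (1,3) (1,4) (1,5) (2,2) (2,3) (2,5)] -> total=16

Answer: 16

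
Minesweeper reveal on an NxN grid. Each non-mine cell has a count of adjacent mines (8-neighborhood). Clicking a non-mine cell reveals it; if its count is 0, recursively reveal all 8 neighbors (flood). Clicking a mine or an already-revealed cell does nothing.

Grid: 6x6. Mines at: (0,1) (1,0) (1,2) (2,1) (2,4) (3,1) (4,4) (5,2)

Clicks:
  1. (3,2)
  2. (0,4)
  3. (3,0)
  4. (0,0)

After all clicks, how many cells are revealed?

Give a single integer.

Answer: 9

Derivation:
Click 1 (3,2) count=2: revealed 1 new [(3,2)] -> total=1
Click 2 (0,4) count=0: revealed 6 new [(0,3) (0,4) (0,5) (1,3) (1,4) (1,5)] -> total=7
Click 3 (3,0) count=2: revealed 1 new [(3,0)] -> total=8
Click 4 (0,0) count=2: revealed 1 new [(0,0)] -> total=9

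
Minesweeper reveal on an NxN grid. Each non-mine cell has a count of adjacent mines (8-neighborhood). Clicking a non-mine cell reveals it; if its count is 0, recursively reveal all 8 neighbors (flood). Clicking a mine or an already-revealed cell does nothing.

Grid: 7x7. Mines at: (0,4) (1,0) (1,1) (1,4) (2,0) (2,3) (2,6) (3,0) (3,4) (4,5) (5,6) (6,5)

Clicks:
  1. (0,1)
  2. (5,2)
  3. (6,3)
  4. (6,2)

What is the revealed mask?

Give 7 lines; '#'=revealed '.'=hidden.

Answer: .#.....
.......
.......
.###...
#####..
#####..
#####..

Derivation:
Click 1 (0,1) count=2: revealed 1 new [(0,1)] -> total=1
Click 2 (5,2) count=0: revealed 18 new [(3,1) (3,2) (3,3) (4,0) (4,1) (4,2) (4,3) (4,4) (5,0) (5,1) (5,2) (5,3) (5,4) (6,0) (6,1) (6,2) (6,3) (6,4)] -> total=19
Click 3 (6,3) count=0: revealed 0 new [(none)] -> total=19
Click 4 (6,2) count=0: revealed 0 new [(none)] -> total=19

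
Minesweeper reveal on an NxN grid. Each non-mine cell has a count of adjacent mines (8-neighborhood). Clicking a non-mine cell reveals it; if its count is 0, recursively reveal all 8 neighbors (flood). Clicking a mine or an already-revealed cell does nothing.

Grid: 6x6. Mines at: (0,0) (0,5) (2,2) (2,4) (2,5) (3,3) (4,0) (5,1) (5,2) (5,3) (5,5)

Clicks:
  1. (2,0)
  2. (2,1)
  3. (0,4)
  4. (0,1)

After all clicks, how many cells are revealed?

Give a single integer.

Click 1 (2,0) count=0: revealed 6 new [(1,0) (1,1) (2,0) (2,1) (3,0) (3,1)] -> total=6
Click 2 (2,1) count=1: revealed 0 new [(none)] -> total=6
Click 3 (0,4) count=1: revealed 1 new [(0,4)] -> total=7
Click 4 (0,1) count=1: revealed 1 new [(0,1)] -> total=8

Answer: 8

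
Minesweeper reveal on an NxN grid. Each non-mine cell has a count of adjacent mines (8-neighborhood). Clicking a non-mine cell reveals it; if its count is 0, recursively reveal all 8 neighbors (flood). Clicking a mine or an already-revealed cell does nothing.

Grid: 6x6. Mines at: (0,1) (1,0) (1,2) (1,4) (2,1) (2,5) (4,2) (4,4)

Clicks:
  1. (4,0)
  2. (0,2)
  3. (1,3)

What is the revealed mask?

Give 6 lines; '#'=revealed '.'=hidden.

Click 1 (4,0) count=0: revealed 6 new [(3,0) (3,1) (4,0) (4,1) (5,0) (5,1)] -> total=6
Click 2 (0,2) count=2: revealed 1 new [(0,2)] -> total=7
Click 3 (1,3) count=2: revealed 1 new [(1,3)] -> total=8

Answer: ..#...
...#..
......
##....
##....
##....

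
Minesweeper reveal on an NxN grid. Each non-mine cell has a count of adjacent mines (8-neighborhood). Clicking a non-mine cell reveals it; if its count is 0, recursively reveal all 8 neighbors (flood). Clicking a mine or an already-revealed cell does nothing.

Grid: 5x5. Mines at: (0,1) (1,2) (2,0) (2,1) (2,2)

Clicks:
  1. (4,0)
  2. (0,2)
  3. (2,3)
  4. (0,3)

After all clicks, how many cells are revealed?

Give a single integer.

Answer: 17

Derivation:
Click 1 (4,0) count=0: revealed 16 new [(0,3) (0,4) (1,3) (1,4) (2,3) (2,4) (3,0) (3,1) (3,2) (3,3) (3,4) (4,0) (4,1) (4,2) (4,3) (4,4)] -> total=16
Click 2 (0,2) count=2: revealed 1 new [(0,2)] -> total=17
Click 3 (2,3) count=2: revealed 0 new [(none)] -> total=17
Click 4 (0,3) count=1: revealed 0 new [(none)] -> total=17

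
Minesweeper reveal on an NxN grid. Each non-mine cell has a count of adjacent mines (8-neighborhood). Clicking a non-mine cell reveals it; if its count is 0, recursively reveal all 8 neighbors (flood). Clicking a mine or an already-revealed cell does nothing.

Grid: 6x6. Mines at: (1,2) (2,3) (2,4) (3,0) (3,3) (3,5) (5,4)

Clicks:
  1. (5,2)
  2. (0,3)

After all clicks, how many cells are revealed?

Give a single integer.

Click 1 (5,2) count=0: revealed 8 new [(4,0) (4,1) (4,2) (4,3) (5,0) (5,1) (5,2) (5,3)] -> total=8
Click 2 (0,3) count=1: revealed 1 new [(0,3)] -> total=9

Answer: 9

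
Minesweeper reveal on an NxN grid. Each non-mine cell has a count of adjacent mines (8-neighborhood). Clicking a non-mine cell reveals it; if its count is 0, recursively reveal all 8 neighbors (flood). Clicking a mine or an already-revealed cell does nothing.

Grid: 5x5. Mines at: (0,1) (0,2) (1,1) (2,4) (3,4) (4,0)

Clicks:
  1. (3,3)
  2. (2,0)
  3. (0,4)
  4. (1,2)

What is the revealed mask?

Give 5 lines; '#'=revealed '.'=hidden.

Answer: ...##
..###
#....
...#.
.....

Derivation:
Click 1 (3,3) count=2: revealed 1 new [(3,3)] -> total=1
Click 2 (2,0) count=1: revealed 1 new [(2,0)] -> total=2
Click 3 (0,4) count=0: revealed 4 new [(0,3) (0,4) (1,3) (1,4)] -> total=6
Click 4 (1,2) count=3: revealed 1 new [(1,2)] -> total=7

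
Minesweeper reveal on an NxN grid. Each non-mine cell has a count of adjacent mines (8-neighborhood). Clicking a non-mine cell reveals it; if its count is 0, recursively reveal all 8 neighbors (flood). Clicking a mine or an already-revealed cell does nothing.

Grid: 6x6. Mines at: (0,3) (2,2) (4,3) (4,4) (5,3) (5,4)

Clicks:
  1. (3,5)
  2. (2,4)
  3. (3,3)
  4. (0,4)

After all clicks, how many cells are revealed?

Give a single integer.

Answer: 11

Derivation:
Click 1 (3,5) count=1: revealed 1 new [(3,5)] -> total=1
Click 2 (2,4) count=0: revealed 10 new [(0,4) (0,5) (1,3) (1,4) (1,5) (2,3) (2,4) (2,5) (3,3) (3,4)] -> total=11
Click 3 (3,3) count=3: revealed 0 new [(none)] -> total=11
Click 4 (0,4) count=1: revealed 0 new [(none)] -> total=11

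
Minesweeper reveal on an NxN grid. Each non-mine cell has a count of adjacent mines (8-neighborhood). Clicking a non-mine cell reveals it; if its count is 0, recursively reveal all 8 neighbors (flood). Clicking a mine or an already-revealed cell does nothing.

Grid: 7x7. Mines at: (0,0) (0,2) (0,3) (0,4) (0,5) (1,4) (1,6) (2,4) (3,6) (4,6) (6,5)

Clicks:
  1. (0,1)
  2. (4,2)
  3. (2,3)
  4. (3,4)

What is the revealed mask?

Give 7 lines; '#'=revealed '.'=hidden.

Click 1 (0,1) count=2: revealed 1 new [(0,1)] -> total=1
Click 2 (4,2) count=0: revealed 31 new [(1,0) (1,1) (1,2) (1,3) (2,0) (2,1) (2,2) (2,3) (3,0) (3,1) (3,2) (3,3) (3,4) (3,5) (4,0) (4,1) (4,2) (4,3) (4,4) (4,5) (5,0) (5,1) (5,2) (5,3) (5,4) (5,5) (6,0) (6,1) (6,2) (6,3) (6,4)] -> total=32
Click 3 (2,3) count=2: revealed 0 new [(none)] -> total=32
Click 4 (3,4) count=1: revealed 0 new [(none)] -> total=32

Answer: .#.....
####...
####...
######.
######.
######.
#####..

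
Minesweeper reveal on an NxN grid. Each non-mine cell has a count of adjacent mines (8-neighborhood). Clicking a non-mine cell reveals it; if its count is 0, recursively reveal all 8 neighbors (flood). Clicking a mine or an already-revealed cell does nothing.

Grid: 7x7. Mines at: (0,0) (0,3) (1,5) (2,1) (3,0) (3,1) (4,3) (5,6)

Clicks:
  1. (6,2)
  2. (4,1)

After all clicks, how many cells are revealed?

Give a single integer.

Answer: 15

Derivation:
Click 1 (6,2) count=0: revealed 15 new [(4,0) (4,1) (4,2) (5,0) (5,1) (5,2) (5,3) (5,4) (5,5) (6,0) (6,1) (6,2) (6,3) (6,4) (6,5)] -> total=15
Click 2 (4,1) count=2: revealed 0 new [(none)] -> total=15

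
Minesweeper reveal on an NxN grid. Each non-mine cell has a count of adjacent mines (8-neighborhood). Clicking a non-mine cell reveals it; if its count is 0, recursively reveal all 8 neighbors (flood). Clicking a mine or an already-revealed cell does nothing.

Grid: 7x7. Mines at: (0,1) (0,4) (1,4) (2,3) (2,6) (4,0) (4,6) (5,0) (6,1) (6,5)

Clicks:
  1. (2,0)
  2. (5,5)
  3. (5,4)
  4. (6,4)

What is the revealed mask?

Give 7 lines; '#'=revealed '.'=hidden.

Click 1 (2,0) count=0: revealed 9 new [(1,0) (1,1) (1,2) (2,0) (2,1) (2,2) (3,0) (3,1) (3,2)] -> total=9
Click 2 (5,5) count=2: revealed 1 new [(5,5)] -> total=10
Click 3 (5,4) count=1: revealed 1 new [(5,4)] -> total=11
Click 4 (6,4) count=1: revealed 1 new [(6,4)] -> total=12

Answer: .......
###....
###....
###....
.......
....##.
....#..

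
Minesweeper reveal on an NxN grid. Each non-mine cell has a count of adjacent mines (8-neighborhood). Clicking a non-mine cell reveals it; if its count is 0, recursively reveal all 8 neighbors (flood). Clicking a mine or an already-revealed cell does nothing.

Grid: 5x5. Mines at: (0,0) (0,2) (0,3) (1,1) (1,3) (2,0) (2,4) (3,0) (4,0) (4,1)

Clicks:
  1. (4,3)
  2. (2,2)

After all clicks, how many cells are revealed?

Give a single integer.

Click 1 (4,3) count=0: revealed 6 new [(3,2) (3,3) (3,4) (4,2) (4,3) (4,4)] -> total=6
Click 2 (2,2) count=2: revealed 1 new [(2,2)] -> total=7

Answer: 7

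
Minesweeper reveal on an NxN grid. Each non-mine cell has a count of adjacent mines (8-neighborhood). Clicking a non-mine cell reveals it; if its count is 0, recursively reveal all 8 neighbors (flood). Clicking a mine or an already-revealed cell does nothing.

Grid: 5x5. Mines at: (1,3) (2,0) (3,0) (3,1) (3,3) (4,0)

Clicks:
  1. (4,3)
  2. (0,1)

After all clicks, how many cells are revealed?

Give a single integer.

Click 1 (4,3) count=1: revealed 1 new [(4,3)] -> total=1
Click 2 (0,1) count=0: revealed 6 new [(0,0) (0,1) (0,2) (1,0) (1,1) (1,2)] -> total=7

Answer: 7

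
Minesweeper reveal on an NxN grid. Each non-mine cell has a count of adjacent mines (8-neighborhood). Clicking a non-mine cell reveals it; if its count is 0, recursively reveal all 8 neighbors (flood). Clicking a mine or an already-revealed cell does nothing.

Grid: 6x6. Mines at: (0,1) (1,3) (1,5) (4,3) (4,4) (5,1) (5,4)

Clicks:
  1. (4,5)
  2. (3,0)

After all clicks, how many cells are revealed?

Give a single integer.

Click 1 (4,5) count=2: revealed 1 new [(4,5)] -> total=1
Click 2 (3,0) count=0: revealed 12 new [(1,0) (1,1) (1,2) (2,0) (2,1) (2,2) (3,0) (3,1) (3,2) (4,0) (4,1) (4,2)] -> total=13

Answer: 13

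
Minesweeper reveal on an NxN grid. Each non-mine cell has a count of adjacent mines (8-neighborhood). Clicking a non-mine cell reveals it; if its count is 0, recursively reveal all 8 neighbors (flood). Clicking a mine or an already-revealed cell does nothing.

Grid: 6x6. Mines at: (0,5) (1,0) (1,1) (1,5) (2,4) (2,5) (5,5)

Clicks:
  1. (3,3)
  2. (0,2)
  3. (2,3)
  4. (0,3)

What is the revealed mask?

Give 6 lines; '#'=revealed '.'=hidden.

Answer: ..###.
..###.
...#..
...#..
......
......

Derivation:
Click 1 (3,3) count=1: revealed 1 new [(3,3)] -> total=1
Click 2 (0,2) count=1: revealed 1 new [(0,2)] -> total=2
Click 3 (2,3) count=1: revealed 1 new [(2,3)] -> total=3
Click 4 (0,3) count=0: revealed 5 new [(0,3) (0,4) (1,2) (1,3) (1,4)] -> total=8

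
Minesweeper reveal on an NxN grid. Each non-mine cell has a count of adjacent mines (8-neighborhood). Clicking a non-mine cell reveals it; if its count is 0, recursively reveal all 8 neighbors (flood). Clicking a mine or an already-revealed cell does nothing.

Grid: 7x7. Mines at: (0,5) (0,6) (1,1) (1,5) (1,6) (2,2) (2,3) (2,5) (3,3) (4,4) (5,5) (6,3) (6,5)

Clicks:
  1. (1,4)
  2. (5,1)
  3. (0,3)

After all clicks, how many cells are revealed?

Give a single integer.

Answer: 20

Derivation:
Click 1 (1,4) count=4: revealed 1 new [(1,4)] -> total=1
Click 2 (5,1) count=0: revealed 14 new [(2,0) (2,1) (3,0) (3,1) (3,2) (4,0) (4,1) (4,2) (5,0) (5,1) (5,2) (6,0) (6,1) (6,2)] -> total=15
Click 3 (0,3) count=0: revealed 5 new [(0,2) (0,3) (0,4) (1,2) (1,3)] -> total=20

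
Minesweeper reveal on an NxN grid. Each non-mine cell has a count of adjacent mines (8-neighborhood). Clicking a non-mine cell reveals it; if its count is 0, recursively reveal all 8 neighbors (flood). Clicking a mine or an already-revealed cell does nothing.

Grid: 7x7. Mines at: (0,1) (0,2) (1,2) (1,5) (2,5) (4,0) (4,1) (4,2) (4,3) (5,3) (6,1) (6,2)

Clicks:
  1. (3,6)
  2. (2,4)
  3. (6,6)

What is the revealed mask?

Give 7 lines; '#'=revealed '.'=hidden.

Click 1 (3,6) count=1: revealed 1 new [(3,6)] -> total=1
Click 2 (2,4) count=2: revealed 1 new [(2,4)] -> total=2
Click 3 (6,6) count=0: revealed 11 new [(3,4) (3,5) (4,4) (4,5) (4,6) (5,4) (5,5) (5,6) (6,4) (6,5) (6,6)] -> total=13

Answer: .......
.......
....#..
....###
....###
....###
....###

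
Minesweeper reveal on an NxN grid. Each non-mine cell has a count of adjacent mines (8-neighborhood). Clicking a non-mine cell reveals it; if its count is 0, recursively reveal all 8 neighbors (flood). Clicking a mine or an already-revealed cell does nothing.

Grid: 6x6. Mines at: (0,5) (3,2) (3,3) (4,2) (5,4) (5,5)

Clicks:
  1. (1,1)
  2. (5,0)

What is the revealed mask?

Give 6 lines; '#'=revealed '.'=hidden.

Answer: #####.
#####.
#####.
##....
##....
##....

Derivation:
Click 1 (1,1) count=0: revealed 21 new [(0,0) (0,1) (0,2) (0,3) (0,4) (1,0) (1,1) (1,2) (1,3) (1,4) (2,0) (2,1) (2,2) (2,3) (2,4) (3,0) (3,1) (4,0) (4,1) (5,0) (5,1)] -> total=21
Click 2 (5,0) count=0: revealed 0 new [(none)] -> total=21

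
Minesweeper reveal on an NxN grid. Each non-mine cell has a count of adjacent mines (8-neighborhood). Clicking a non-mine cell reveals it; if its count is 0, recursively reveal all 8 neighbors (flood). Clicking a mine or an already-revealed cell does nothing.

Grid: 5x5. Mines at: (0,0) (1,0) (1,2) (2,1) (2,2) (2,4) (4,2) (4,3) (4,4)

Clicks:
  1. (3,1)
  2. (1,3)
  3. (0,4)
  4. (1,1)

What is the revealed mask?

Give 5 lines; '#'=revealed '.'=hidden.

Answer: ...##
.#.##
.....
.#...
.....

Derivation:
Click 1 (3,1) count=3: revealed 1 new [(3,1)] -> total=1
Click 2 (1,3) count=3: revealed 1 new [(1,3)] -> total=2
Click 3 (0,4) count=0: revealed 3 new [(0,3) (0,4) (1,4)] -> total=5
Click 4 (1,1) count=5: revealed 1 new [(1,1)] -> total=6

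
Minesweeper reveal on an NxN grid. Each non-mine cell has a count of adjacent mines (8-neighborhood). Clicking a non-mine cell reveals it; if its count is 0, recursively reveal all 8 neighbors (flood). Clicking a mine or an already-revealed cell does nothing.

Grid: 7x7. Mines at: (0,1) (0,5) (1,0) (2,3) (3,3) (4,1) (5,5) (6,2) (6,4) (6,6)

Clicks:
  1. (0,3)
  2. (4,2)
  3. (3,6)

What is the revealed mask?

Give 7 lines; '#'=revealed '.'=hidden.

Click 1 (0,3) count=0: revealed 6 new [(0,2) (0,3) (0,4) (1,2) (1,3) (1,4)] -> total=6
Click 2 (4,2) count=2: revealed 1 new [(4,2)] -> total=7
Click 3 (3,6) count=0: revealed 11 new [(1,5) (1,6) (2,4) (2,5) (2,6) (3,4) (3,5) (3,6) (4,4) (4,5) (4,6)] -> total=18

Answer: ..###..
..#####
....###
....###
..#.###
.......
.......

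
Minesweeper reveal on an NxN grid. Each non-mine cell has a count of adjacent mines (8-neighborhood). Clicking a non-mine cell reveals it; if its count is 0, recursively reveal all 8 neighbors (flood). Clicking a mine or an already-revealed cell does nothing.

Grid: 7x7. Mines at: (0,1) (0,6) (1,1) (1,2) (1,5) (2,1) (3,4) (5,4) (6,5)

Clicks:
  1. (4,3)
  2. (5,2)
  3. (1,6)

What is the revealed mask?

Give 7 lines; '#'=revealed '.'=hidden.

Answer: .......
......#
.......
####...
####...
####...
####...

Derivation:
Click 1 (4,3) count=2: revealed 1 new [(4,3)] -> total=1
Click 2 (5,2) count=0: revealed 15 new [(3,0) (3,1) (3,2) (3,3) (4,0) (4,1) (4,2) (5,0) (5,1) (5,2) (5,3) (6,0) (6,1) (6,2) (6,3)] -> total=16
Click 3 (1,6) count=2: revealed 1 new [(1,6)] -> total=17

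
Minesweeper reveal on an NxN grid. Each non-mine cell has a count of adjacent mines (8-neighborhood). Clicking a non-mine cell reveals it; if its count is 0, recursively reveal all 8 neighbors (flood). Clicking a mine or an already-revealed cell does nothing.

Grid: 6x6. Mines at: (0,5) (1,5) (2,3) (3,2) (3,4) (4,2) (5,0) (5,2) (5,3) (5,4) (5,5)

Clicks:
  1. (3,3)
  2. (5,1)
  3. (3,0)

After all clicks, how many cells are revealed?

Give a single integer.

Answer: 19

Derivation:
Click 1 (3,3) count=4: revealed 1 new [(3,3)] -> total=1
Click 2 (5,1) count=3: revealed 1 new [(5,1)] -> total=2
Click 3 (3,0) count=0: revealed 17 new [(0,0) (0,1) (0,2) (0,3) (0,4) (1,0) (1,1) (1,2) (1,3) (1,4) (2,0) (2,1) (2,2) (3,0) (3,1) (4,0) (4,1)] -> total=19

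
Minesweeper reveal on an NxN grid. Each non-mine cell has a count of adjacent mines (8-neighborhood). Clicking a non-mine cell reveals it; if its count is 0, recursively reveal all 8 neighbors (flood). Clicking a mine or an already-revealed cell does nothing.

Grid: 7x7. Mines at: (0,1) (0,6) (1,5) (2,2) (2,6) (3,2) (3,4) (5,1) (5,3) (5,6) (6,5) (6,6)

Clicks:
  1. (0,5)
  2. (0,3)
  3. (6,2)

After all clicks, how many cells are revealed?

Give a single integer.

Click 1 (0,5) count=2: revealed 1 new [(0,5)] -> total=1
Click 2 (0,3) count=0: revealed 6 new [(0,2) (0,3) (0,4) (1,2) (1,3) (1,4)] -> total=7
Click 3 (6,2) count=2: revealed 1 new [(6,2)] -> total=8

Answer: 8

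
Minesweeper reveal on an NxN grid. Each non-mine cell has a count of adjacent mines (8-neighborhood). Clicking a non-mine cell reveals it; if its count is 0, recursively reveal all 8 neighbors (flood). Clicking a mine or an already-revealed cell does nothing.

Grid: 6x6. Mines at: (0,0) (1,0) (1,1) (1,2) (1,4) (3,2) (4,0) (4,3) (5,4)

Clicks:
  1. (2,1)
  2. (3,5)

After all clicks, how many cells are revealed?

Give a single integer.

Answer: 7

Derivation:
Click 1 (2,1) count=4: revealed 1 new [(2,1)] -> total=1
Click 2 (3,5) count=0: revealed 6 new [(2,4) (2,5) (3,4) (3,5) (4,4) (4,5)] -> total=7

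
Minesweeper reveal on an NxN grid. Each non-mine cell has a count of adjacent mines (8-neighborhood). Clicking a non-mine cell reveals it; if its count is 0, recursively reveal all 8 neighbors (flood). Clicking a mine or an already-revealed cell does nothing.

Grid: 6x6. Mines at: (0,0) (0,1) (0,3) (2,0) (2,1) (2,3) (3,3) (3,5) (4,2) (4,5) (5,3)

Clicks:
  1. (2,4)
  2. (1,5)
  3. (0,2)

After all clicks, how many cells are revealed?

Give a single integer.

Answer: 7

Derivation:
Click 1 (2,4) count=3: revealed 1 new [(2,4)] -> total=1
Click 2 (1,5) count=0: revealed 5 new [(0,4) (0,5) (1,4) (1,5) (2,5)] -> total=6
Click 3 (0,2) count=2: revealed 1 new [(0,2)] -> total=7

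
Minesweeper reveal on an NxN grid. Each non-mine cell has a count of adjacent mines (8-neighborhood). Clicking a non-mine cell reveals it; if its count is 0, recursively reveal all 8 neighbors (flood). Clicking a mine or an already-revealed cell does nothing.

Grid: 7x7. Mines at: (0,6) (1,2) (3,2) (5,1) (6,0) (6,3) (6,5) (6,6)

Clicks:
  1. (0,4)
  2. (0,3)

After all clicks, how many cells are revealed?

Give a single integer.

Answer: 23

Derivation:
Click 1 (0,4) count=0: revealed 23 new [(0,3) (0,4) (0,5) (1,3) (1,4) (1,5) (1,6) (2,3) (2,4) (2,5) (2,6) (3,3) (3,4) (3,5) (3,6) (4,3) (4,4) (4,5) (4,6) (5,3) (5,4) (5,5) (5,6)] -> total=23
Click 2 (0,3) count=1: revealed 0 new [(none)] -> total=23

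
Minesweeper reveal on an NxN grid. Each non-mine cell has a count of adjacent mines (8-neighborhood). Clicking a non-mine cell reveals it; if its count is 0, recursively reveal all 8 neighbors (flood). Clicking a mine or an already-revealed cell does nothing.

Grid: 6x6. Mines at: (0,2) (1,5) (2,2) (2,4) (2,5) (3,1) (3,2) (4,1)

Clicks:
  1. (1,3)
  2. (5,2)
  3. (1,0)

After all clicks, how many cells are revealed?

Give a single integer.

Answer: 8

Derivation:
Click 1 (1,3) count=3: revealed 1 new [(1,3)] -> total=1
Click 2 (5,2) count=1: revealed 1 new [(5,2)] -> total=2
Click 3 (1,0) count=0: revealed 6 new [(0,0) (0,1) (1,0) (1,1) (2,0) (2,1)] -> total=8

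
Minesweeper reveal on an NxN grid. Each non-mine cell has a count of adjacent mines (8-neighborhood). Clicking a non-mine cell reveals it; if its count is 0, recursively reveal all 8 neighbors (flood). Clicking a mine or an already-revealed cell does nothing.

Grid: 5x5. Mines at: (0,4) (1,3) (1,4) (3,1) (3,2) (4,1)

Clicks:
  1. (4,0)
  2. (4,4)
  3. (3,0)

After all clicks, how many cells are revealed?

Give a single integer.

Answer: 8

Derivation:
Click 1 (4,0) count=2: revealed 1 new [(4,0)] -> total=1
Click 2 (4,4) count=0: revealed 6 new [(2,3) (2,4) (3,3) (3,4) (4,3) (4,4)] -> total=7
Click 3 (3,0) count=2: revealed 1 new [(3,0)] -> total=8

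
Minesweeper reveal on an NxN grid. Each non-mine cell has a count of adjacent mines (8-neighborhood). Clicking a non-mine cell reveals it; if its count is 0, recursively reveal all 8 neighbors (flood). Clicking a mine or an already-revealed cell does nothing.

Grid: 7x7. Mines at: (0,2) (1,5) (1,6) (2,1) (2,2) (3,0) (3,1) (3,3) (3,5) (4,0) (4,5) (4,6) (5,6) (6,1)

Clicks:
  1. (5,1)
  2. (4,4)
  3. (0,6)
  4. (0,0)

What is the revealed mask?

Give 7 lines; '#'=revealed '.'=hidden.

Click 1 (5,1) count=2: revealed 1 new [(5,1)] -> total=1
Click 2 (4,4) count=3: revealed 1 new [(4,4)] -> total=2
Click 3 (0,6) count=2: revealed 1 new [(0,6)] -> total=3
Click 4 (0,0) count=0: revealed 4 new [(0,0) (0,1) (1,0) (1,1)] -> total=7

Answer: ##....#
##.....
.......
.......
....#..
.#.....
.......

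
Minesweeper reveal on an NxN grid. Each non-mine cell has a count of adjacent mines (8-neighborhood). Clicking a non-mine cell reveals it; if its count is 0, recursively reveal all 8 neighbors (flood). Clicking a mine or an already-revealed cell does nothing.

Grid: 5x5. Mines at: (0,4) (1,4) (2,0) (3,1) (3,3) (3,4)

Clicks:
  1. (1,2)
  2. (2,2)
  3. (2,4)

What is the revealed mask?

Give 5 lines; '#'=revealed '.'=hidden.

Click 1 (1,2) count=0: revealed 11 new [(0,0) (0,1) (0,2) (0,3) (1,0) (1,1) (1,2) (1,3) (2,1) (2,2) (2,3)] -> total=11
Click 2 (2,2) count=2: revealed 0 new [(none)] -> total=11
Click 3 (2,4) count=3: revealed 1 new [(2,4)] -> total=12

Answer: ####.
####.
.####
.....
.....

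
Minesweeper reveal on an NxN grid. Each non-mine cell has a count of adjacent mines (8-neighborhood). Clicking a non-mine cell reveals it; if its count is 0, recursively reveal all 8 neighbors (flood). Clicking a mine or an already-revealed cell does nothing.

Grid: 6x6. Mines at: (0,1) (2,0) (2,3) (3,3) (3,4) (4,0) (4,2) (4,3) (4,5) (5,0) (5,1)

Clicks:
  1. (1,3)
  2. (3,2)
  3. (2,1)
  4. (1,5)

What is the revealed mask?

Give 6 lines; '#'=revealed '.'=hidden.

Click 1 (1,3) count=1: revealed 1 new [(1,3)] -> total=1
Click 2 (3,2) count=4: revealed 1 new [(3,2)] -> total=2
Click 3 (2,1) count=1: revealed 1 new [(2,1)] -> total=3
Click 4 (1,5) count=0: revealed 9 new [(0,2) (0,3) (0,4) (0,5) (1,2) (1,4) (1,5) (2,4) (2,5)] -> total=12

Answer: ..####
..####
.#..##
..#...
......
......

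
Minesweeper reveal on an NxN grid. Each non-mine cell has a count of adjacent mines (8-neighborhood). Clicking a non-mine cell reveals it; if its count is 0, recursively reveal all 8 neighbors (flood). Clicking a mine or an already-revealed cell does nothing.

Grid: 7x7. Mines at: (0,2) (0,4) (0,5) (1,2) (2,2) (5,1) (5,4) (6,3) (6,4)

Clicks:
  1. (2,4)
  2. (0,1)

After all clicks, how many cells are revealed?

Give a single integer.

Answer: 21

Derivation:
Click 1 (2,4) count=0: revealed 20 new [(1,3) (1,4) (1,5) (1,6) (2,3) (2,4) (2,5) (2,6) (3,3) (3,4) (3,5) (3,6) (4,3) (4,4) (4,5) (4,6) (5,5) (5,6) (6,5) (6,6)] -> total=20
Click 2 (0,1) count=2: revealed 1 new [(0,1)] -> total=21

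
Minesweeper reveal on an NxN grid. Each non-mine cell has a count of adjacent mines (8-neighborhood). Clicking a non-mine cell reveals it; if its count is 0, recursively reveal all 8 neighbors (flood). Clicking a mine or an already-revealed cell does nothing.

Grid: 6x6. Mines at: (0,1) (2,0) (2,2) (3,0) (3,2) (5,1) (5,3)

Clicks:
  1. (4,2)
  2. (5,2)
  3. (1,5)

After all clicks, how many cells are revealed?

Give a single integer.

Answer: 21

Derivation:
Click 1 (4,2) count=3: revealed 1 new [(4,2)] -> total=1
Click 2 (5,2) count=2: revealed 1 new [(5,2)] -> total=2
Click 3 (1,5) count=0: revealed 19 new [(0,2) (0,3) (0,4) (0,5) (1,2) (1,3) (1,4) (1,5) (2,3) (2,4) (2,5) (3,3) (3,4) (3,5) (4,3) (4,4) (4,5) (5,4) (5,5)] -> total=21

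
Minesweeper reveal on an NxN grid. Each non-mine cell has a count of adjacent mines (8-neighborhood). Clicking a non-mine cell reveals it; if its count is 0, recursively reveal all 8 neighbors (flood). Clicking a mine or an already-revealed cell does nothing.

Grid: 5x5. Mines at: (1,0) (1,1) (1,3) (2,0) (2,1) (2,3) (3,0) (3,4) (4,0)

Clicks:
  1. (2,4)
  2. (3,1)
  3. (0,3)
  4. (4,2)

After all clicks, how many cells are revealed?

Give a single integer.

Click 1 (2,4) count=3: revealed 1 new [(2,4)] -> total=1
Click 2 (3,1) count=4: revealed 1 new [(3,1)] -> total=2
Click 3 (0,3) count=1: revealed 1 new [(0,3)] -> total=3
Click 4 (4,2) count=0: revealed 5 new [(3,2) (3,3) (4,1) (4,2) (4,3)] -> total=8

Answer: 8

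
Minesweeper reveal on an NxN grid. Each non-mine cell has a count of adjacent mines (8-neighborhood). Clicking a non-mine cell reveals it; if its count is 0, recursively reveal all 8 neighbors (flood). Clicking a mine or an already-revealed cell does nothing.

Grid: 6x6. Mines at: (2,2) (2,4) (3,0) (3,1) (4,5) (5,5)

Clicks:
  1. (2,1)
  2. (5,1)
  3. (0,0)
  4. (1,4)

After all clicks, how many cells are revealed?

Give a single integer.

Click 1 (2,1) count=3: revealed 1 new [(2,1)] -> total=1
Click 2 (5,1) count=0: revealed 13 new [(3,2) (3,3) (3,4) (4,0) (4,1) (4,2) (4,3) (4,4) (5,0) (5,1) (5,2) (5,3) (5,4)] -> total=14
Click 3 (0,0) count=0: revealed 13 new [(0,0) (0,1) (0,2) (0,3) (0,4) (0,5) (1,0) (1,1) (1,2) (1,3) (1,4) (1,5) (2,0)] -> total=27
Click 4 (1,4) count=1: revealed 0 new [(none)] -> total=27

Answer: 27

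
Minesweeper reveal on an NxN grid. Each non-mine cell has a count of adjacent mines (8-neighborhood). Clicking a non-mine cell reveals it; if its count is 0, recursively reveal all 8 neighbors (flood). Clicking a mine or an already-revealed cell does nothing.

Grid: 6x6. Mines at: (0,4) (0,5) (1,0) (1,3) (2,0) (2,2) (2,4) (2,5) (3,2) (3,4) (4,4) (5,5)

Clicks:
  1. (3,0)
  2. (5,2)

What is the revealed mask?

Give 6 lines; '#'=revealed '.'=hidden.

Click 1 (3,0) count=1: revealed 1 new [(3,0)] -> total=1
Click 2 (5,2) count=0: revealed 9 new [(3,1) (4,0) (4,1) (4,2) (4,3) (5,0) (5,1) (5,2) (5,3)] -> total=10

Answer: ......
......
......
##....
####..
####..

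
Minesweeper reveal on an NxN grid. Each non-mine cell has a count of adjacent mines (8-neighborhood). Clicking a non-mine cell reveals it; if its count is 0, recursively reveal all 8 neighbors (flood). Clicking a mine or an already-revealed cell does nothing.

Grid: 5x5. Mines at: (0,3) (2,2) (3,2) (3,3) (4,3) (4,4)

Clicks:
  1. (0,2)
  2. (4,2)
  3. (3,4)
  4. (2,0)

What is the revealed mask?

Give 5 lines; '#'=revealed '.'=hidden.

Click 1 (0,2) count=1: revealed 1 new [(0,2)] -> total=1
Click 2 (4,2) count=3: revealed 1 new [(4,2)] -> total=2
Click 3 (3,4) count=3: revealed 1 new [(3,4)] -> total=3
Click 4 (2,0) count=0: revealed 11 new [(0,0) (0,1) (1,0) (1,1) (1,2) (2,0) (2,1) (3,0) (3,1) (4,0) (4,1)] -> total=14

Answer: ###..
###..
##...
##..#
###..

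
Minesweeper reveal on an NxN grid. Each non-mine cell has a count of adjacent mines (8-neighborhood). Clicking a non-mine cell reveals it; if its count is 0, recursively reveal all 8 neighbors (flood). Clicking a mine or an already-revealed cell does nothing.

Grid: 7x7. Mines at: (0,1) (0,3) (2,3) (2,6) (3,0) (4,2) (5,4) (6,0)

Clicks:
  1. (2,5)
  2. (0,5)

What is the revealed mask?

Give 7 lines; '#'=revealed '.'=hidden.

Answer: ....###
....###
.....#.
.......
.......
.......
.......

Derivation:
Click 1 (2,5) count=1: revealed 1 new [(2,5)] -> total=1
Click 2 (0,5) count=0: revealed 6 new [(0,4) (0,5) (0,6) (1,4) (1,5) (1,6)] -> total=7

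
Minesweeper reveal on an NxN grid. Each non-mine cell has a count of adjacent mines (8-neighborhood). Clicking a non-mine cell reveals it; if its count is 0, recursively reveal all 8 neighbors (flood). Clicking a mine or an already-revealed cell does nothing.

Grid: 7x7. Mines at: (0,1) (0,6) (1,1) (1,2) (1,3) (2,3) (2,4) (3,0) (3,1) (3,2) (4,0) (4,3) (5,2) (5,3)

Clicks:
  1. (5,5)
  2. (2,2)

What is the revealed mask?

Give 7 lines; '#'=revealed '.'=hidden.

Answer: .......
.....##
..#..##
....###
....###
....###
....###

Derivation:
Click 1 (5,5) count=0: revealed 16 new [(1,5) (1,6) (2,5) (2,6) (3,4) (3,5) (3,6) (4,4) (4,5) (4,6) (5,4) (5,5) (5,6) (6,4) (6,5) (6,6)] -> total=16
Click 2 (2,2) count=6: revealed 1 new [(2,2)] -> total=17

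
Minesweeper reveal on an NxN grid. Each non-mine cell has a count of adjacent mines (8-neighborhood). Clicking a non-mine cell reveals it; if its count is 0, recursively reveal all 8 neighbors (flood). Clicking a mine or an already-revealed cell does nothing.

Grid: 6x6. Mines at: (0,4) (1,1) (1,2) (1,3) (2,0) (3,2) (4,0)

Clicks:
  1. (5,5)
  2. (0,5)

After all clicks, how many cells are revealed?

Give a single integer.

Answer: 19

Derivation:
Click 1 (5,5) count=0: revealed 18 new [(1,4) (1,5) (2,3) (2,4) (2,5) (3,3) (3,4) (3,5) (4,1) (4,2) (4,3) (4,4) (4,5) (5,1) (5,2) (5,3) (5,4) (5,5)] -> total=18
Click 2 (0,5) count=1: revealed 1 new [(0,5)] -> total=19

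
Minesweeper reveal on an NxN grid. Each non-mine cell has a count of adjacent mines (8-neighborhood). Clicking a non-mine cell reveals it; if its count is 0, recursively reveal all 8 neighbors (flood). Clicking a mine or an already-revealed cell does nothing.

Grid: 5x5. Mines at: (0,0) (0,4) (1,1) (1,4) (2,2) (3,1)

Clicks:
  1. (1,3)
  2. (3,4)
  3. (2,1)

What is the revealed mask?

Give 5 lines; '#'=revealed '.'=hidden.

Answer: .....
...#.
.#.##
..###
..###

Derivation:
Click 1 (1,3) count=3: revealed 1 new [(1,3)] -> total=1
Click 2 (3,4) count=0: revealed 8 new [(2,3) (2,4) (3,2) (3,3) (3,4) (4,2) (4,3) (4,4)] -> total=9
Click 3 (2,1) count=3: revealed 1 new [(2,1)] -> total=10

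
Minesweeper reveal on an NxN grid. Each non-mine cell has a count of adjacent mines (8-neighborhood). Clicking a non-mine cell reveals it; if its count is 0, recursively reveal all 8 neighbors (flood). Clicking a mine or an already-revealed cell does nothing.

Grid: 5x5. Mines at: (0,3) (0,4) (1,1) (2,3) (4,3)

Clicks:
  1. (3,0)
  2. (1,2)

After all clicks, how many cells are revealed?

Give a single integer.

Answer: 10

Derivation:
Click 1 (3,0) count=0: revealed 9 new [(2,0) (2,1) (2,2) (3,0) (3,1) (3,2) (4,0) (4,1) (4,2)] -> total=9
Click 2 (1,2) count=3: revealed 1 new [(1,2)] -> total=10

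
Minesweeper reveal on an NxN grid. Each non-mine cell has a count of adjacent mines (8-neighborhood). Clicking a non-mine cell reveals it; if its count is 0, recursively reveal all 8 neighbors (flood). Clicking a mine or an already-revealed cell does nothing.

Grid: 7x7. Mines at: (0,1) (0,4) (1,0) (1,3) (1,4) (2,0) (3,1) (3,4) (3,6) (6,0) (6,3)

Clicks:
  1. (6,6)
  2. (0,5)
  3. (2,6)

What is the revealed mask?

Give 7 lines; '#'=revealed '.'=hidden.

Click 1 (6,6) count=0: revealed 9 new [(4,4) (4,5) (4,6) (5,4) (5,5) (5,6) (6,4) (6,5) (6,6)] -> total=9
Click 2 (0,5) count=2: revealed 1 new [(0,5)] -> total=10
Click 3 (2,6) count=1: revealed 1 new [(2,6)] -> total=11

Answer: .....#.
.......
......#
.......
....###
....###
....###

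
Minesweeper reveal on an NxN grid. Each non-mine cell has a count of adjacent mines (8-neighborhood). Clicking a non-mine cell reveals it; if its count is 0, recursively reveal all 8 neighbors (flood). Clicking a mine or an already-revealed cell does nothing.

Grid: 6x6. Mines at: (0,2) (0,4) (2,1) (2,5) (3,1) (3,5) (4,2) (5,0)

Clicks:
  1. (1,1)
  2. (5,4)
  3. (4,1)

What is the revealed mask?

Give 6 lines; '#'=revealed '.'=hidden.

Click 1 (1,1) count=2: revealed 1 new [(1,1)] -> total=1
Click 2 (5,4) count=0: revealed 6 new [(4,3) (4,4) (4,5) (5,3) (5,4) (5,5)] -> total=7
Click 3 (4,1) count=3: revealed 1 new [(4,1)] -> total=8

Answer: ......
.#....
......
......
.#.###
...###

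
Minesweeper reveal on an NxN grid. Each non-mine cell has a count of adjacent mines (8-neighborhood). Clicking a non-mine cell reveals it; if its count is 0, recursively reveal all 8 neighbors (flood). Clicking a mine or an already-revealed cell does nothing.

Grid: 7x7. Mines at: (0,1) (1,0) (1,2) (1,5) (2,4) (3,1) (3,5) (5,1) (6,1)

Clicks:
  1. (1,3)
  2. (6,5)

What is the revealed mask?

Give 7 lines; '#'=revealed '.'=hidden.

Click 1 (1,3) count=2: revealed 1 new [(1,3)] -> total=1
Click 2 (6,5) count=0: revealed 18 new [(3,2) (3,3) (3,4) (4,2) (4,3) (4,4) (4,5) (4,6) (5,2) (5,3) (5,4) (5,5) (5,6) (6,2) (6,3) (6,4) (6,5) (6,6)] -> total=19

Answer: .......
...#...
.......
..###..
..#####
..#####
..#####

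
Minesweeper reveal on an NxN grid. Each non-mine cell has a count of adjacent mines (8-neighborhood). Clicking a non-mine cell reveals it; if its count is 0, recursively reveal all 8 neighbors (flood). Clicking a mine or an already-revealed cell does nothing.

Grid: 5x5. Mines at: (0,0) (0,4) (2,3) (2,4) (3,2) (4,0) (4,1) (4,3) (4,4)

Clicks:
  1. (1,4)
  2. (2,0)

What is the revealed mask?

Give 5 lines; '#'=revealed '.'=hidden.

Answer: .....
##..#
##...
##...
.....

Derivation:
Click 1 (1,4) count=3: revealed 1 new [(1,4)] -> total=1
Click 2 (2,0) count=0: revealed 6 new [(1,0) (1,1) (2,0) (2,1) (3,0) (3,1)] -> total=7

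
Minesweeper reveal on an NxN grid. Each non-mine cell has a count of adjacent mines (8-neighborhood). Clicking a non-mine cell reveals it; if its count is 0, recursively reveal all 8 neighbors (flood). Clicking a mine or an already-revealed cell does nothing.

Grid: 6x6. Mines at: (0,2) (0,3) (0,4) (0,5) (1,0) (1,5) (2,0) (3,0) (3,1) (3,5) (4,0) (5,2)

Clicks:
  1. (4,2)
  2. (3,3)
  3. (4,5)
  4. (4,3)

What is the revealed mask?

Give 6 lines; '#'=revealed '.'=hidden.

Answer: ......
..###.
..###.
..###.
..####
......

Derivation:
Click 1 (4,2) count=2: revealed 1 new [(4,2)] -> total=1
Click 2 (3,3) count=0: revealed 11 new [(1,2) (1,3) (1,4) (2,2) (2,3) (2,4) (3,2) (3,3) (3,4) (4,3) (4,4)] -> total=12
Click 3 (4,5) count=1: revealed 1 new [(4,5)] -> total=13
Click 4 (4,3) count=1: revealed 0 new [(none)] -> total=13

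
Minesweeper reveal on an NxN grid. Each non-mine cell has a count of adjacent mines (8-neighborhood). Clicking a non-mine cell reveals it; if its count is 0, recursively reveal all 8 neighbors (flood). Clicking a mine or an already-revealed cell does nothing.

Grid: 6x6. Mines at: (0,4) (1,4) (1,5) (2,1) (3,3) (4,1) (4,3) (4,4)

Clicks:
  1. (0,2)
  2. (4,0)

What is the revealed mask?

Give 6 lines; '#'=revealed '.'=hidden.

Click 1 (0,2) count=0: revealed 8 new [(0,0) (0,1) (0,2) (0,3) (1,0) (1,1) (1,2) (1,3)] -> total=8
Click 2 (4,0) count=1: revealed 1 new [(4,0)] -> total=9

Answer: ####..
####..
......
......
#.....
......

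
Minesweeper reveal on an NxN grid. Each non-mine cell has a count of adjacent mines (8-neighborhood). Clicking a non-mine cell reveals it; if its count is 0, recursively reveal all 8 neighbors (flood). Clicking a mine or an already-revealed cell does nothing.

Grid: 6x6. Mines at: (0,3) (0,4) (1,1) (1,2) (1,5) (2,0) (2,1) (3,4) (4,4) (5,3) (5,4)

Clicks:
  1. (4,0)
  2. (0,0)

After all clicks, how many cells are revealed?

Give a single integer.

Click 1 (4,0) count=0: revealed 9 new [(3,0) (3,1) (3,2) (4,0) (4,1) (4,2) (5,0) (5,1) (5,2)] -> total=9
Click 2 (0,0) count=1: revealed 1 new [(0,0)] -> total=10

Answer: 10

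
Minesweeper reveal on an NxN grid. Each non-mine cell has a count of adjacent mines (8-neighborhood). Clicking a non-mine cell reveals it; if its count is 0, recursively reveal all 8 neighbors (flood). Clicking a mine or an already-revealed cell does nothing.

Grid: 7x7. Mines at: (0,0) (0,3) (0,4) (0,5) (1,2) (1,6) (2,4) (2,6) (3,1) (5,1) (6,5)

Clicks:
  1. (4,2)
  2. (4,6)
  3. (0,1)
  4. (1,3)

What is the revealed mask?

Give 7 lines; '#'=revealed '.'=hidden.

Click 1 (4,2) count=2: revealed 1 new [(4,2)] -> total=1
Click 2 (4,6) count=0: revealed 17 new [(3,2) (3,3) (3,4) (3,5) (3,6) (4,3) (4,4) (4,5) (4,6) (5,2) (5,3) (5,4) (5,5) (5,6) (6,2) (6,3) (6,4)] -> total=18
Click 3 (0,1) count=2: revealed 1 new [(0,1)] -> total=19
Click 4 (1,3) count=4: revealed 1 new [(1,3)] -> total=20

Answer: .#.....
...#...
.......
..#####
..#####
..#####
..###..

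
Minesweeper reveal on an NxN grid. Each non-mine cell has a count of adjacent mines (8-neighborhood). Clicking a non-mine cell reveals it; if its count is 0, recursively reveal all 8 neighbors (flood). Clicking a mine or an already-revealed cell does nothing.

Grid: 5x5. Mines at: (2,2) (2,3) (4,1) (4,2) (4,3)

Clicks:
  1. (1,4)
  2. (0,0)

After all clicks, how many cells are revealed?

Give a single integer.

Answer: 14

Derivation:
Click 1 (1,4) count=1: revealed 1 new [(1,4)] -> total=1
Click 2 (0,0) count=0: revealed 13 new [(0,0) (0,1) (0,2) (0,3) (0,4) (1,0) (1,1) (1,2) (1,3) (2,0) (2,1) (3,0) (3,1)] -> total=14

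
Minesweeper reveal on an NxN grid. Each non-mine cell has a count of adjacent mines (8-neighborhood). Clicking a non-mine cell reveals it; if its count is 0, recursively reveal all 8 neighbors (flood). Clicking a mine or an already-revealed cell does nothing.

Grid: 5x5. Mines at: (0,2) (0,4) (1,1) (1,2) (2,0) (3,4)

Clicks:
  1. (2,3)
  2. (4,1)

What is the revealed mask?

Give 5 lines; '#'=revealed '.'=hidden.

Click 1 (2,3) count=2: revealed 1 new [(2,3)] -> total=1
Click 2 (4,1) count=0: revealed 10 new [(2,1) (2,2) (3,0) (3,1) (3,2) (3,3) (4,0) (4,1) (4,2) (4,3)] -> total=11

Answer: .....
.....
.###.
####.
####.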